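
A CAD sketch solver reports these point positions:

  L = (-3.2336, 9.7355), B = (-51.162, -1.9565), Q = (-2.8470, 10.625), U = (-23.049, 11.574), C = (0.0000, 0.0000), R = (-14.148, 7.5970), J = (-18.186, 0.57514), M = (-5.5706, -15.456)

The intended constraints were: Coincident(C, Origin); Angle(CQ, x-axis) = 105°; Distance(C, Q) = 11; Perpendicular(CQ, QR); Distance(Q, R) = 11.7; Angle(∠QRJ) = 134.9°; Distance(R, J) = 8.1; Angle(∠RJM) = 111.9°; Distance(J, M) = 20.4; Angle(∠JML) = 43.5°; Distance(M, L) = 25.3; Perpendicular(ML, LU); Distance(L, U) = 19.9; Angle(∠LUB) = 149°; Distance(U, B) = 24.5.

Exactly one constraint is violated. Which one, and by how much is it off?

Distance(U, B) = 24.5 — off by 6.70.

C = (0.00, 0.00) ✓; CQ at 105.0° ✓; |CQ| = 11.00 ✓; ∠(CQ, QR) = 90.00° ✓; |QR| = 11.70 ✓; ∠QRJ = 134.9° ✓; |RJ| = 8.100 ✓; ∠RJM = 111.9° ✓; |JM| = 20.40 ✓; ∠JML = 43.50° ✓; |ML| = 25.30 ✓; ∠(ML, LU) = 90.00° ✓; |LU| = 19.90 ✓; ∠LUB = 149.0° ✓; |UB| = 31.20 ✗.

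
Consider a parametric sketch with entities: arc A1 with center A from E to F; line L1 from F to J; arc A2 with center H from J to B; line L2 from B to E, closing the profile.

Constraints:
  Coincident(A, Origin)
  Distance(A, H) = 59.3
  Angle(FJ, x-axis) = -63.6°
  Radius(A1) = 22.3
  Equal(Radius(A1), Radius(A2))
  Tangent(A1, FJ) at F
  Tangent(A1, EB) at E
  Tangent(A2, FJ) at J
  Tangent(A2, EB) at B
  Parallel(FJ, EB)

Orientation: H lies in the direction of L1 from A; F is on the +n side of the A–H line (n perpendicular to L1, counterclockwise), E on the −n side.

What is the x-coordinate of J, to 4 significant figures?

46.34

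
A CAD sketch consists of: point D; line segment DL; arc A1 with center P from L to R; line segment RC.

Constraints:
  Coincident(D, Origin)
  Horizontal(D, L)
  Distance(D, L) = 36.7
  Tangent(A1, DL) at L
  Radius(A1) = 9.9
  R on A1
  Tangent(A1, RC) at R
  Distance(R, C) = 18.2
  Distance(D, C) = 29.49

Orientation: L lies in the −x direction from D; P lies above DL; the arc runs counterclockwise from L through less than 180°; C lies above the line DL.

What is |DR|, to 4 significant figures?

28.36

Checks: D = (0.00, 0.00) ✓; |PL| = 9.900 ✓; |PR| = 9.900 ✓; ∠(PR, RC) = 90.00° ✓; |RC| = 18.20 ✓; |DC| = 29.49 ✓.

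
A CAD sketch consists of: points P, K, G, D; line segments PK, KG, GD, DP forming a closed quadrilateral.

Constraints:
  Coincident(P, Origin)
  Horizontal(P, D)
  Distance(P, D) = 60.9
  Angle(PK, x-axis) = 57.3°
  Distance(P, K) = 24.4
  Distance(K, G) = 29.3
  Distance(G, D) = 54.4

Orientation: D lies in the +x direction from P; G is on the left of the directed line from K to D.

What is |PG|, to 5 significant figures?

53.693

Checks: |KG| = 29.30 ✓; |GD| = 54.40 ✓.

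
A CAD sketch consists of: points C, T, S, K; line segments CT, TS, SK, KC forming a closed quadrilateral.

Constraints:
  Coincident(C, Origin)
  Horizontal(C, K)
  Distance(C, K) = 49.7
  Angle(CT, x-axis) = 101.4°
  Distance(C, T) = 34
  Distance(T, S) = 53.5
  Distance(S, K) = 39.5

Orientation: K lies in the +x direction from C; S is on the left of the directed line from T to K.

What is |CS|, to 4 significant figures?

60.88

Checks: |TS| = 53.50 ✓; |SK| = 39.50 ✓.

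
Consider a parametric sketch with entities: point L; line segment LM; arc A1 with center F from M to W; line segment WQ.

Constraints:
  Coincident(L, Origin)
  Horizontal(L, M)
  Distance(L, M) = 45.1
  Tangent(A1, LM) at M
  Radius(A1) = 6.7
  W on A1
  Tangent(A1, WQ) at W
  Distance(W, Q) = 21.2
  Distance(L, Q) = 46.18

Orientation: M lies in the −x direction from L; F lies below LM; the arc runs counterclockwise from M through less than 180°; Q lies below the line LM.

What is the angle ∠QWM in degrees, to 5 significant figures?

115.73°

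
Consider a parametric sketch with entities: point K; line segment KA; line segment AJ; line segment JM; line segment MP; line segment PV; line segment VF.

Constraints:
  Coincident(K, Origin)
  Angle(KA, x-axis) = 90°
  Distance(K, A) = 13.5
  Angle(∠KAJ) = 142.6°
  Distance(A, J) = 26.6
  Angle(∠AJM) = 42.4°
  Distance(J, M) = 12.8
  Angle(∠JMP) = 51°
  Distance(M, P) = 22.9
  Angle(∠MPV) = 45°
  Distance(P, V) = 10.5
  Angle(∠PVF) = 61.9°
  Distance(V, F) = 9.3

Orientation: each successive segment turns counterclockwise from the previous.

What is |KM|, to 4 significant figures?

27.88

K is at the origin; KA runs at 90.0° with length 13.5, so A = (8.266e-16, 13.50). ∠KAJ = 142.6° gives AJ at 127.4° from the x-axis; with |AJ| = 26.6, J = (-16.16, 34.63). ∠AJM = 42.4° gives JM at -95.00° from the x-axis; with |JM| = 12.8, M = (-17.27, 21.88). Then |KM| = |M − K| = 27.88.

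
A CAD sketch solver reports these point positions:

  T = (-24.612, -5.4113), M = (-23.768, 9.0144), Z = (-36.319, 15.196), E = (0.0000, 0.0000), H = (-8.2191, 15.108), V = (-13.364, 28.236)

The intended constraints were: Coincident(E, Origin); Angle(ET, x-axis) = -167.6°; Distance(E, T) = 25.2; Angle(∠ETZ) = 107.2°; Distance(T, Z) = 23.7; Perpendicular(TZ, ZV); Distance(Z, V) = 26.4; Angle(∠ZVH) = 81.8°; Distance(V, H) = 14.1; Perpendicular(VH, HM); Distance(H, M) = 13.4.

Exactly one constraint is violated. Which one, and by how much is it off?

Distance(H, M) = 13.4 — off by 3.30.

E = (0.00, 0.00) ✓; ET at -167.6° ✓; |ET| = 25.20 ✓; ∠ETZ = 107.2° ✓; |TZ| = 23.70 ✓; ∠(TZ, ZV) = 90.00° ✓; |ZV| = 26.40 ✓; ∠ZVH = 81.80° ✓; |VH| = 14.10 ✓; ∠(VH, HM) = 90.00° ✓; |HM| = 16.70 ✗.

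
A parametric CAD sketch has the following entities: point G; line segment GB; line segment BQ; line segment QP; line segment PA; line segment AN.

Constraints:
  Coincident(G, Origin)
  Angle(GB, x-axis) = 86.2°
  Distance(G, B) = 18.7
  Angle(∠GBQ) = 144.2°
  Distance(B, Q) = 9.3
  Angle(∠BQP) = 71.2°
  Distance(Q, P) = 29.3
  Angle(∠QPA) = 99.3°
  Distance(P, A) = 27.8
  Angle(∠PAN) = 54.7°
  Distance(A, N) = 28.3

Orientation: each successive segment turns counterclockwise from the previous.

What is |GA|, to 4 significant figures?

17.40

∠BQP = 71.2° gives QP at -129.2° from the x-axis; with |QP| = 29.3, P = (-22.21, 3.840). ∠QPA = 99.3° gives PA at -48.50° from the x-axis; with |PA| = 27.8, A = (-3.787, -16.98). Then |GA| = |A − G| = 17.40.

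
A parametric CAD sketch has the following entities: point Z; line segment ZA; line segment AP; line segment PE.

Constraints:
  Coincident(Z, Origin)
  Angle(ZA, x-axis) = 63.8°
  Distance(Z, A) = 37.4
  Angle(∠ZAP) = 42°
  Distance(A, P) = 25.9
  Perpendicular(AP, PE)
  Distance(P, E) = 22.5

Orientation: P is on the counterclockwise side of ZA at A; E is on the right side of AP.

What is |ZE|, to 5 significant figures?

47.563

Z is at the origin; ZA runs at 63.8° with length 37.4, so A = 37.4·(cos 63.8°, sin 63.8°) = (16.512, 33.557). ∠ZAP = 42.0°, so AP runs at 63.8° + (180° − 42.0°) = 201.80° from the x-axis; with |AP| = 25.9, P = A + 25.9·(cos 201.80°, sin 201.80°) = (-7.5355, 23.939). AP ⟂ PE; with |PE| = 22.5 on the right of AP, E = P + 22.5·(-0.37137, 0.92849) = (-15.891, 44.830). Then |ZE| = |E − Z| = 47.563.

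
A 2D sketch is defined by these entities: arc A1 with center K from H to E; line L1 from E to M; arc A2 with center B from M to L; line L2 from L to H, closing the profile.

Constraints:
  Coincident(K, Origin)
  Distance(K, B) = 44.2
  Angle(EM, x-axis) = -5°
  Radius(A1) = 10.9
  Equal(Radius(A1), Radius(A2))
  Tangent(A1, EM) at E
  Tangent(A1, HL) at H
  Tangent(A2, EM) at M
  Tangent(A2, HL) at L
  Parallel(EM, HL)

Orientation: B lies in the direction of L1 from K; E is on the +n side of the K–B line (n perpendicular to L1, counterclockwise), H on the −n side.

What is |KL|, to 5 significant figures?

45.524

The slot axis is L1's direction at -5.0°, so u = (cos -5.0°, sin -5.0°) = (0.99619, -0.087156) and n = (−sin -5.0°, cos -5.0°) = (0.087156, 0.99619). K is at the origin and B lies 44.2 along u from K, so B = 44.2·u = (44.032, -3.8523). Tangency of A1 to both parallel lines with radius 10.9 puts E and H at K ± 10.9·n: E = (0.95000, 10.859), H = (-0.95000, -10.859). Equal radii place M and L the same way about B: M = B + 10.9·n = (44.982, 7.0062), L = B − 10.9·n = (43.082, -14.711). Then |KL| = |L − K| = 45.524.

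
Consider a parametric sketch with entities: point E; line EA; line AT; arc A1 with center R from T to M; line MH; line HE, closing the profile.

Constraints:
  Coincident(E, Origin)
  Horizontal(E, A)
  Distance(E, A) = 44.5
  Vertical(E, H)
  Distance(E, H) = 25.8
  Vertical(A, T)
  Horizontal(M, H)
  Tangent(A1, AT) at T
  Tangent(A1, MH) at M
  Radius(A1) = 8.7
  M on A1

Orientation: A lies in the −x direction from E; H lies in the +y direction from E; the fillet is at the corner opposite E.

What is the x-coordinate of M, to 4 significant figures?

-35.80

E is at the origin; E and A share the same y with |EA| = 44.5 and A on the −x side, so A = (-44.50, 0.000). E and H share the same x with |EH| = 25.8 and H on the +y side, so H = (0.000, 25.80). The virtual corner opposite E is at (-44.50, 25.80). A1 meets AT tangentially, so RT is at right angles to AT and since A1 is tangent to MH there, RM ⟂ MH, with radius 8.7, so the center R sits 8.7 in from both sides at R = (-35.80, 17.10). That places the tangent points at T = (-44.50, 17.10) on AT and M = (-35.80, 25.80) on MH. So M.x = -35.80.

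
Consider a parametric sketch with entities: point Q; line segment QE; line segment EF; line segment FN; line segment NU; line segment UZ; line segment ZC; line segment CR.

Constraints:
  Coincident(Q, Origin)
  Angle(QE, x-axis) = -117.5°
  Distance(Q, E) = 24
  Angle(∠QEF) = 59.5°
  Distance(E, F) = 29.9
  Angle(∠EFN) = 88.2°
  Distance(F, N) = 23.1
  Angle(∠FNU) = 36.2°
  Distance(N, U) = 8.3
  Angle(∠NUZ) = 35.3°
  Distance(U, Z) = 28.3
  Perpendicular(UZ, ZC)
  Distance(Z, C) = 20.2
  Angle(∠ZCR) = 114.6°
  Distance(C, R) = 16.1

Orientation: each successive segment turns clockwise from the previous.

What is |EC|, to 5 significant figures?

62.953

∠NUZ = 35.3° gives UZ at 101.70° from the x-axis; with |UZ| = 28.3, Z = (-16.024, 35.794). UZ ⟂ ZC, so ZC runs at 11.700°; with |ZC| = 20.2, C = (3.7567, 39.891). Then |EC| = |C − E| = 62.953.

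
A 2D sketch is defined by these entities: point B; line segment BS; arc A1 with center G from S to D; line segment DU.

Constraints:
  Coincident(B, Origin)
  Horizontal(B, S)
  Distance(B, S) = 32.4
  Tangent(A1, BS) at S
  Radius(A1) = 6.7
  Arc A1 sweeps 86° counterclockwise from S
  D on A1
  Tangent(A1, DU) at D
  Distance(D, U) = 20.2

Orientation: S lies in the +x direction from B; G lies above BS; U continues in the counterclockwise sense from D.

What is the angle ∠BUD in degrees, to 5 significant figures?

52.913°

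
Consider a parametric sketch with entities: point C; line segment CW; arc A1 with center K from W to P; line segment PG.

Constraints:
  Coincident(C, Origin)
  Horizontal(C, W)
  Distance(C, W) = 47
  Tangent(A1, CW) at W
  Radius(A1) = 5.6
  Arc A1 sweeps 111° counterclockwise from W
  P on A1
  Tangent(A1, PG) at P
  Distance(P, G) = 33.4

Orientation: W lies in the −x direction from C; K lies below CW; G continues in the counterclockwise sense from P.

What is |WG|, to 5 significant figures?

39.370

C is at the origin; C and W share the same y with |CW| = 47.0 and W on the −x side, so W = (-47.000, 0.0000). The tangent condition forces KW to be normal to CW, so K = W + (0, -5.6) = (-47.000, -5.6000). On A1, W sits at bearing 90° from K; a 111° counterclockwise sweep puts P at bearing 201°, so P = K + 5.6·(cos 201°, sin 201°) = (-52.228, -7.6069). A1 meets PG tangentially, so KP is at right angles to PG, so PG runs along (−sin 201°, cos 201°); with |PG| = 33.4, G = (-40.259, -38.788). Then |WG| = |G − W| = 39.370.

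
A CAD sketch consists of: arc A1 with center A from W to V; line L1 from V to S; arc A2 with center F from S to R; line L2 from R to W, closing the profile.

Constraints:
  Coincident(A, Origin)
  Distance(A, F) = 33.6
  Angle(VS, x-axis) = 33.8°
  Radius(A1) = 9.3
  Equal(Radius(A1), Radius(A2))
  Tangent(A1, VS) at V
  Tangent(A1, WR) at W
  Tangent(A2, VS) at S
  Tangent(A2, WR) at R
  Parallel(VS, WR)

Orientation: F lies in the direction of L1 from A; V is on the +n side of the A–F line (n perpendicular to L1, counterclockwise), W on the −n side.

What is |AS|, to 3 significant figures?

34.9

The slot axis is L1's direction at 33.8°, so u = (cos 33.8°, sin 33.8°) = (0.831, 0.556) and n = (−sin 33.8°, cos 33.8°) = (-0.556, 0.831). A is at the origin and F lies 33.6 along u from A, so F = 33.6·u = (27.9, 18.7). Tangency of A1 to both parallel lines with radius 9.3 puts V and W at A ± 9.3·n: V = (-5.17, 7.73), W = (5.17, -7.73). Equal radii place S and R the same way about F: S = F + 9.3·n = (22.7, 26.4), R = F − 9.3·n = (33.1, 11.0). Then |AS| = |S − A| = 34.9.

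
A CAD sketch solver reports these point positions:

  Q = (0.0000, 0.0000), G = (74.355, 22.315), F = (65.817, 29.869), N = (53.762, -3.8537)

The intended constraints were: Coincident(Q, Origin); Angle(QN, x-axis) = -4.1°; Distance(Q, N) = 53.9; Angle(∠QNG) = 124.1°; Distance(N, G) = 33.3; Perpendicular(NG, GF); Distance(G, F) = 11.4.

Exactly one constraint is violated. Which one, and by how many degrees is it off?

Perpendicular(NG, GF) — off by 3.30°.

Q = (0.00, 0.00) ✓; QN at -4.100° ✓; |QN| = 53.90 ✓; ∠QNG = 124.1° ✓; |NG| = 33.30 ✓; ∠(NG, GF) = 86.70° ✗; |GF| = 11.40 ✓.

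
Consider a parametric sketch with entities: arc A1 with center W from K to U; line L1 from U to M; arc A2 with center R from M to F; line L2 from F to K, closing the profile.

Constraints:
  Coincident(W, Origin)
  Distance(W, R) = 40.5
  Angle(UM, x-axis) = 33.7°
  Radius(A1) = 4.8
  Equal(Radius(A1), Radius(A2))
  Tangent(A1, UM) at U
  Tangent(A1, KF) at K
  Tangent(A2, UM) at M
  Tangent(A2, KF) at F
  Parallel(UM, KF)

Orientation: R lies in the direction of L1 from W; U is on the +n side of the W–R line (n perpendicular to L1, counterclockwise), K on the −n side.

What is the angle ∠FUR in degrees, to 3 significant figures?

6.58°

The slot axis is L1's direction at 33.7°, so u = (cos 33.7°, sin 33.7°) = (0.832, 0.555) and n = (−sin 33.7°, cos 33.7°) = (-0.555, 0.832). W is at the origin and R lies 40.5 along u from W, so R = 40.5·u = (33.7, 22.5). Tangency of A1 to both parallel lines with radius 4.8 puts U and K at W ± 4.8·n: U = (-2.66, 3.99), K = (2.66, -3.99). Equal radii place M and F the same way about R: M = R + 4.8·n = (31.0, 26.5), F = R − 4.8·n = (36.4, 18.5). Then cos ∠FUR = UF·UR / (|UF||UR|), giving 6.58°.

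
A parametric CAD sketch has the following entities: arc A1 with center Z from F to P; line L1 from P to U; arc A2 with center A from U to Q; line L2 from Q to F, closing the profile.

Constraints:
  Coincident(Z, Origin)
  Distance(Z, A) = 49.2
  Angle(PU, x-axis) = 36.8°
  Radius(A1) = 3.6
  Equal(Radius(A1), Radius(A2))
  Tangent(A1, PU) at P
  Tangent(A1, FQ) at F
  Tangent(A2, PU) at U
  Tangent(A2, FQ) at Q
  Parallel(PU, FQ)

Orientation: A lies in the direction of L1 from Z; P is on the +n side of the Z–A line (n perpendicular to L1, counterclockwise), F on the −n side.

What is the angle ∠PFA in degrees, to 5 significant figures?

85.815°

Z is at the origin and A lies 49.2 along u from Z, so A = 49.2·u = (39.396, 29.472). Tangency of A1 to both parallel lines with radius 3.6 puts P and F at Z ± 3.6·n: P = (-2.1565, 2.8826), F = (2.1565, -2.8826). Then cos ∠PFA = FP·FA / (|FP||FA|), giving 85.815°.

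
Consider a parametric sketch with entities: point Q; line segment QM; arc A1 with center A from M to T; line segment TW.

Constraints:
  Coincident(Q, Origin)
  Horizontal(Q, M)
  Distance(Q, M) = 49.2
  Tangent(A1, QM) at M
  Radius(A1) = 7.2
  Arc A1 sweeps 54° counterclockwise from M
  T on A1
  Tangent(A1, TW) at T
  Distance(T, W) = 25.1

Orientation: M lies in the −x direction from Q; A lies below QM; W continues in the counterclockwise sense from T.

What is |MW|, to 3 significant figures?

31.1

Q is at the origin; Q and M share the same y with |QM| = 49.2 and M on the −x side, so M = (-49.2, 0.00). Tangency of A1 to QM means the radius AM is perpendicular to QM, so A = M + (0, -7.2) = (-49.2, -7.20). On A1, M sits at bearing 90° from A; a 54° counterclockwise sweep puts T at bearing 144°, so T = A + 7.2·(cos 144°, sin 144°) = (-55.0, -2.97). The tangent condition forces AT to be normal to TW, so TW runs along (−sin 144°, cos 144°); with |TW| = 25.1, W = (-69.8, -23.3). Then |MW| = |W − M| = 31.1.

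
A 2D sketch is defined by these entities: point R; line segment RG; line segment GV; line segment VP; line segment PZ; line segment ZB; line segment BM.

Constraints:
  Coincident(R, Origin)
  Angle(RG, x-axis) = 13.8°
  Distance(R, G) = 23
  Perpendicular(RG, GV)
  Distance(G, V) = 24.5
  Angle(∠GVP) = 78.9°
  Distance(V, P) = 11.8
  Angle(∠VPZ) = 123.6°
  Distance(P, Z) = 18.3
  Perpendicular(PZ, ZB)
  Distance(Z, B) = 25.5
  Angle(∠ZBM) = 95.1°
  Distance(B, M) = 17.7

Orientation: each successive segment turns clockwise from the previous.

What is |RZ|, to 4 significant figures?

6.916

∠GVP = 78.9° gives VP at -177.3° from the x-axis; with |VP| = 11.8, P = (16.39, -18.86). ∠VPZ = 123.6° gives PZ at 126.3° from the x-axis; with |PZ| = 18.3, Z = (5.559, -4.114). Then |RZ| = |Z − R| = 6.916.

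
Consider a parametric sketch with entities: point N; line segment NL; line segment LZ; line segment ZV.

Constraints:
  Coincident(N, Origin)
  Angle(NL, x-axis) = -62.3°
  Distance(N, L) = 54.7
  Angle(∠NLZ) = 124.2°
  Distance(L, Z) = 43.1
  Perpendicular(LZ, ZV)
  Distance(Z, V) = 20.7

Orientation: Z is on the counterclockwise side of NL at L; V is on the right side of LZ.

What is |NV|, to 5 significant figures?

99.002

N is at the origin; NL runs at -62.3° with length 54.7, so L = 54.7·(cos -62.3°, sin -62.3°) = (25.427, -48.431). ∠NLZ = 124.2°, so LZ runs at -62.3° + (180° − 124.2°) = -6.5000° from the x-axis; with |LZ| = 43.1, Z = L + 43.1·(cos -6.5000°, sin -6.5000°) = (68.250, -53.310). LZ is perpendicular to ZV; with |ZV| = 20.7 on the right of LZ, V = Z + 20.7·(-0.11320, -0.99357) = (65.907, -73.877). Then |NV| = |V − N| = 99.002.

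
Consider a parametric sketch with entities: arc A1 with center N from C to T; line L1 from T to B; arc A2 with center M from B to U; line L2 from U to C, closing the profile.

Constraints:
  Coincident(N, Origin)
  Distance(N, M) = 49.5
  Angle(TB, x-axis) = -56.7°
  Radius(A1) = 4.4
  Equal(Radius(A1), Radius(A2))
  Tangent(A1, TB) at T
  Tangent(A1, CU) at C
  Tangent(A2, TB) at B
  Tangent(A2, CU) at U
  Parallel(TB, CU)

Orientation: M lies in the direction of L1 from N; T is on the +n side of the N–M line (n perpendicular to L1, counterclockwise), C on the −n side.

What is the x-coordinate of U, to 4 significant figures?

23.50

Tangency of A1 to both parallel lines with radius 4.4 puts T and C at N ± 4.4·n: T = (3.678, 2.416), C = (-3.678, -2.416). Equal radii place B and U the same way about M: B = M + 4.4·n = (30.85, -38.96), U = M − 4.4·n = (23.50, -43.79). So U.x = 23.50.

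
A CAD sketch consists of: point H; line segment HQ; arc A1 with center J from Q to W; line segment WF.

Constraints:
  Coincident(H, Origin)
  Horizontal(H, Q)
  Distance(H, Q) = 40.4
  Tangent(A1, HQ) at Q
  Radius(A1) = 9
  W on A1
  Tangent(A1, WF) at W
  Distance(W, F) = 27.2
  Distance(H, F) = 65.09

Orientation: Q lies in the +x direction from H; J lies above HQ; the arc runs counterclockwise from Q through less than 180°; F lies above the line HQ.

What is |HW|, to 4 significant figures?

49.54

Checks: |JW| = 9.000 ✓; ∠(JW, WF) = 90.00° ✓; |WF| = 27.20 ✓; |HF| = 65.09 ✓.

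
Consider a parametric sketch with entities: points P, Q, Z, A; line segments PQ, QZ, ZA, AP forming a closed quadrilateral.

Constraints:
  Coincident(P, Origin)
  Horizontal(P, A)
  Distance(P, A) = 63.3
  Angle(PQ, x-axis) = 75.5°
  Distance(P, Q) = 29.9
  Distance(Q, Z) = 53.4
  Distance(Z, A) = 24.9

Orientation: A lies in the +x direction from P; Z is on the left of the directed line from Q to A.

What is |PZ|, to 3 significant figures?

65.6

P is at the origin; PA is horizontal with |PA| = 63.3 and A in +x, so A = (63.3, 0). PQ runs at 75.5° with |PQ| = 29.9, so Q = (7.49, 28.9). Z is determined by |QZ| = 53.4 and |ZA| = 24.9 together: it lies at the intersection of circle(Q, 53.4) and circle(A, 24.9). With |QA| = 62.9, the foot of the radical line on QA is 49.2 from Q and the perpendicular offset is √(53.4² − 49.2²) = 20.8. Taking the left-of-QA solution: Z = (60.7, 24.8).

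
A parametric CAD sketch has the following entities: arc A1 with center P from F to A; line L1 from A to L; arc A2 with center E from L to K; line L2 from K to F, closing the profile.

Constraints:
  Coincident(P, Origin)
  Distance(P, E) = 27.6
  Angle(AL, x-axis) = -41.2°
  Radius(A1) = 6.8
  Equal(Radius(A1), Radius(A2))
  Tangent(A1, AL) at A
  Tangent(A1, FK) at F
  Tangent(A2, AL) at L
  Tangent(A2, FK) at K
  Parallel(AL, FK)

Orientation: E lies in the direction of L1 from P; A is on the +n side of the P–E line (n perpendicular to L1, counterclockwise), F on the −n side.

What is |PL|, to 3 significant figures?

28.4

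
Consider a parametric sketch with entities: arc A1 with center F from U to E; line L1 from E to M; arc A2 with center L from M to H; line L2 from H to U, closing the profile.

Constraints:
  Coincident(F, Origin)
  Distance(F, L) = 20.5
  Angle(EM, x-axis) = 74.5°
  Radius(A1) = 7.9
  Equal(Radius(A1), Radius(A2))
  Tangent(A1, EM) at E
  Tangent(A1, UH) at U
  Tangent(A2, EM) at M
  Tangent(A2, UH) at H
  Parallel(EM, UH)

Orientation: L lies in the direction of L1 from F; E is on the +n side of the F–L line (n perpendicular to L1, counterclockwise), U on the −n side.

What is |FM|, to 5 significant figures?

21.970

The slot axis is L1's direction at 74.5°, so u = (cos 74.5°, sin 74.5°) = (0.26724, 0.96363) and n = (−sin 74.5°, cos 74.5°) = (-0.96363, 0.26724). F is at the origin and L lies 20.5 along u from F, so L = 20.5·u = (5.4784, 19.754). Tangency of A1 to both parallel lines with radius 7.9 puts E and U at F ± 7.9·n: E = (-7.6127, 2.1112), U = (7.6127, -2.1112). Equal radii place M and H the same way about L: M = L + 7.9·n = (-2.1343, 21.866), H = L − 7.9·n = (13.091, 17.643). Then |FM| = |M − F| = 21.970.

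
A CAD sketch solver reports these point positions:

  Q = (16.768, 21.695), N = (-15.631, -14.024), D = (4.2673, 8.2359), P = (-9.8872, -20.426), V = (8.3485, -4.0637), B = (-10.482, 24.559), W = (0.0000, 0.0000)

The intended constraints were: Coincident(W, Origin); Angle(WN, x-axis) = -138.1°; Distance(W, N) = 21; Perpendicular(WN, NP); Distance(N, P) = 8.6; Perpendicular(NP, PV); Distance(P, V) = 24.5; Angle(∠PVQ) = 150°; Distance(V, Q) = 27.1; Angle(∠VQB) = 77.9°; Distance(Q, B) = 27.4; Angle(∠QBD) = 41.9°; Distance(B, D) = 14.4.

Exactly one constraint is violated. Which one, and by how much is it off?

Distance(B, D) = 14.4 — off by 7.60.

W = (0.00, 0.00) ✓; WN at -138.1° ✓; |WN| = 21.00 ✓; ∠(WN, NP) = 90.00° ✓; |NP| = 8.601 ✓; ∠(NP, PV) = 90.00° ✓; |PV| = 24.50 ✓; ∠PVQ = 150.0° ✓; |VQ| = 27.10 ✓; ∠VQB = 77.90° ✓; |QB| = 27.40 ✓; ∠QBD = 41.90° ✓; |BD| = 22.00 ✗.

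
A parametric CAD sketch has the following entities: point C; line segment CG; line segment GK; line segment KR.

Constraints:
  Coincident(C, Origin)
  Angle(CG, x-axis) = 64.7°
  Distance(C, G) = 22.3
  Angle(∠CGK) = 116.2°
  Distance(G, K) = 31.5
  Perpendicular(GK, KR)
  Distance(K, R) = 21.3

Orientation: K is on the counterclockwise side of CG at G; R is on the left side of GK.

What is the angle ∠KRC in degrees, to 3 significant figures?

88.2°

C is at the origin; CG runs at 64.7° with length 22.3, so G = 22.3·(cos 64.7°, sin 64.7°) = (9.53, 20.2). ∠CGK = 116.2°, so GK runs at 64.7° + (180° − 116.2°) = 128° from the x-axis; with |GK| = 31.5, K = G + 31.5·(cos 128°, sin 128°) = (-10.1, 44.8). The perpendicularity gives KR at right angles to GK; with |KR| = 21.3 on the left of GK, R = K + 21.3·(-0.783, -0.623) = (-26.7, 31.6). Then cos ∠KRC = RK·RC / (|RK||RC|), giving 88.2°.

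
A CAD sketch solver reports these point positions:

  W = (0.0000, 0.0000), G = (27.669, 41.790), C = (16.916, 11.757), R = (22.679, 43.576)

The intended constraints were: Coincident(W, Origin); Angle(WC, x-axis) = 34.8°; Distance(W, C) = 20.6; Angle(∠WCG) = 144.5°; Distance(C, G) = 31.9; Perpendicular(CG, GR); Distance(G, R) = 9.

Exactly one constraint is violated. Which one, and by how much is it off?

Distance(G, R) = 9 — off by 3.70.

W = (0.00, 0.00) ✓; WC at 34.80° ✓; |WC| = 20.60 ✓; ∠WCG = 144.5° ✓; |CG| = 31.90 ✓; ∠(CG, GR) = 90.01° ✓; |GR| = 5.300 ✗.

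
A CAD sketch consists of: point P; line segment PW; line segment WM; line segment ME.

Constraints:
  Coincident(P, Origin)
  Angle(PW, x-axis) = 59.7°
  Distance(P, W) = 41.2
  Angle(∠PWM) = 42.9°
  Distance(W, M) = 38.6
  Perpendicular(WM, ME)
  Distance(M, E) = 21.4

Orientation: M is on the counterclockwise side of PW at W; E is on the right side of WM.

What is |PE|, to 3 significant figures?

50.2

P is at the origin; PW runs at 59.7° with length 41.2, so W = 41.2·(cos 59.7°, sin 59.7°) = (20.8, 35.6). ∠PWM = 42.9°, so WM runs at 59.7° + (180° − 42.9°) = 197° from the x-axis; with |WM| = 38.6, M = W + 38.6·(cos 197°, sin 197°) = (-16.2, 24.4). WM ⟂ ME; with |ME| = 21.4 on the right of WM, E = M + 21.4·(-0.289, 0.957) = (-22.4, 44.9). Then |PE| = |E − P| = 50.2.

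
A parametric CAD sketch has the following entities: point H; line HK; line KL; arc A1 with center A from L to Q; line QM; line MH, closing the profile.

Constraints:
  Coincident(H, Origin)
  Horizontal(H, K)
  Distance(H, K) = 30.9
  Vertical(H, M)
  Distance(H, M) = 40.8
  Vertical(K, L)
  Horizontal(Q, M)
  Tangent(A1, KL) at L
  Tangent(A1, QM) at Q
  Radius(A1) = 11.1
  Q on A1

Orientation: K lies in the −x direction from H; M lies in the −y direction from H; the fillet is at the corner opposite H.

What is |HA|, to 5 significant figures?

35.695

H and M share the same x with |HM| = 40.8 and M on the −y side, so M = (0.0000, -40.800). The virtual corner opposite H is at (-30.900, -40.800). The tangent condition forces AL to be normal to KL and since A1 is tangent to QM there, AQ ⟂ QM, with radius 11.1, so the center A sits 11.1 in from both sides at A = (-19.800, -29.700). Then |HA| = |A − H| = 35.695.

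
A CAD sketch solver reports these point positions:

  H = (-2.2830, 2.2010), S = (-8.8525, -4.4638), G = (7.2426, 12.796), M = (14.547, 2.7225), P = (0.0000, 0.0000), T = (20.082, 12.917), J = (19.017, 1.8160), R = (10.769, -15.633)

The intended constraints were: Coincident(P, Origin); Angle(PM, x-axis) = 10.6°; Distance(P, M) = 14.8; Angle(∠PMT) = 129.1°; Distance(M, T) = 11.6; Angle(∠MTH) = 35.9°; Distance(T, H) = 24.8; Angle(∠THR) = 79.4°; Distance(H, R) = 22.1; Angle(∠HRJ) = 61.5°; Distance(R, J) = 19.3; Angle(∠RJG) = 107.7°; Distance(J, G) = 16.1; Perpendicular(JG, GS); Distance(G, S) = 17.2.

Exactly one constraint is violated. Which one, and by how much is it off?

Distance(G, S) = 17.2 — off by 6.40.

P = (0.00, 0.00) ✓; PM at 10.60° ✓; |PM| = 14.80 ✓; ∠PMT = 129.1° ✓; |MT| = 11.60 ✓; ∠MTH = 35.90° ✓; |TH| = 24.80 ✓; ∠THR = 79.40° ✓; |HR| = 22.10 ✓; ∠HRJ = 61.50° ✓; |RJ| = 19.30 ✓; ∠RJG = 107.7° ✓; |JG| = 16.10 ✓; ∠(JG, GS) = 90.00° ✓; |GS| = 23.60 ✗.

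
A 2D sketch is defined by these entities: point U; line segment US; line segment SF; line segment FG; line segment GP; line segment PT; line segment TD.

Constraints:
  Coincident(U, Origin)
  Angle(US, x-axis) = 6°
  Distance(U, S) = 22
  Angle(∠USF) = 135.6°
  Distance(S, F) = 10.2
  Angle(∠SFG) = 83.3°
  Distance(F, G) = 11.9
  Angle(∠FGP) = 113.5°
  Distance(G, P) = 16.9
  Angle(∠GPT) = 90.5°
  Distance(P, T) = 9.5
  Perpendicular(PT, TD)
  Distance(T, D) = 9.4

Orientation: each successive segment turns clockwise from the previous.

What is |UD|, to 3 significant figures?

17.9

U is at the origin; US runs at 6.0° with length 22.0, so S = (21.9, 2.30). ∠USF = 135.6° gives SF at -38.4° from the x-axis; with |SF| = 10.2, F = (29.9, -4.04). ∠SFG = 83.3° gives FG at -135° from the x-axis; with |FG| = 11.9, G = (21.4, -12.4). ∠FGP = 113.5° gives GP at 158° from the x-axis; with |GP| = 16.9, P = (5.73, -6.21). ∠GPT = 90.5° gives PT at 68.9° from the x-axis; with |PT| = 9.5, T = (9.15, 2.65). PT ⟂ TD, so TD runs at -21.1°; with |TD| = 9.4, D = (17.9, -0.736). Then |UD| = |D − U| = 17.9.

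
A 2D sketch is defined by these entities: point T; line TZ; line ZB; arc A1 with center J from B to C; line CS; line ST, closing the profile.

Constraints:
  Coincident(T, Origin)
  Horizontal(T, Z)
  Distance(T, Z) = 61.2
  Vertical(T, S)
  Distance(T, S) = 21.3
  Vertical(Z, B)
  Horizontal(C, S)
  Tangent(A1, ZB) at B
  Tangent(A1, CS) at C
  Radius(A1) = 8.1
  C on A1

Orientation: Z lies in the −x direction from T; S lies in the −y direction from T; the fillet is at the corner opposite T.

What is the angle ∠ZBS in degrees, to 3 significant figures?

97.5°

The virtual corner opposite T is at (-61.2, -21.3). Tangency of A1 to ZB means the radius JB is perpendicular to ZB and A1 meets CS tangentially, so JC is at right angles to CS, with radius 8.1, so the center J sits 8.1 in from both sides at J = (-53.1, -13.2). That places the tangent points at B = (-61.2, -13.2) on ZB and C = (-53.1, -21.3) on CS. Then cos ∠ZBS = BZ·BS / (|BZ||BS|), giving 97.5°.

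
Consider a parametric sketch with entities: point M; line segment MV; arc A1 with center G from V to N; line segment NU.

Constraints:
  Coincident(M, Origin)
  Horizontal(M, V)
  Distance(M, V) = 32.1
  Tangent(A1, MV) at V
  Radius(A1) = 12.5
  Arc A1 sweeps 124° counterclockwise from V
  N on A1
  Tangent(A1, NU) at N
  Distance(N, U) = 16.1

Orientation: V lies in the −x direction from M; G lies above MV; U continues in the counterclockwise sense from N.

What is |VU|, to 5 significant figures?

32.866

On A1, V sits at bearing -90° from G; a 124° counterclockwise sweep puts N at bearing 34°, so N = G + 12.5·(cos 34°, sin 34°) = (-21.737, 19.490). Since A1 is tangent to NU there, GN ⟂ NU, so NU runs along (−sin 34°, cos 34°); with |NU| = 16.1, U = (-30.740, 32.837). Then |VU| = |U − V| = 32.866.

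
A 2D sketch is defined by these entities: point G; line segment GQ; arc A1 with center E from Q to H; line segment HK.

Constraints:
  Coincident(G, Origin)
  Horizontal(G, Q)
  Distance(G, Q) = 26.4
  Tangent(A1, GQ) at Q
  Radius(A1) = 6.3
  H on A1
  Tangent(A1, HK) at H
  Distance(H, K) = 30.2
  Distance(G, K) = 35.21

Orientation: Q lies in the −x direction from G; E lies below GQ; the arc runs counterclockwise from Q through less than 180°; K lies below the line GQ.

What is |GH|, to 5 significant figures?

32.866

Checks: G.y = 0.00, Q.y = 0.00 ✓; |EH| = 6.300 ✓; ∠(EH, HK) = 90.00° ✓; |HK| = 30.20 ✓; |GK| = 35.21 ✓.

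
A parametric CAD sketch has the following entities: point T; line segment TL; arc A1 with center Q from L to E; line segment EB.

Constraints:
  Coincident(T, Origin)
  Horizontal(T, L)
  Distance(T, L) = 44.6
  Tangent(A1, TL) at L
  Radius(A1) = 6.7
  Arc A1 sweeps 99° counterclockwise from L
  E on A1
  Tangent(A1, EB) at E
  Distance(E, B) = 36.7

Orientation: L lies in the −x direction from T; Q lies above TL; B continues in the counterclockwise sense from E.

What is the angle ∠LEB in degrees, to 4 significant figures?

130.5°

T is at the origin; T and L share the same y with |TL| = 44.6 and L on the −x side, so L = (-44.60, 0.000). A1 meets TL tangentially, so QL is at right angles to TL, so Q = L + (0, 6.7) = (-44.60, 6.700). On A1, L sits at bearing -90° from Q; a 99° counterclockwise sweep puts E at bearing 9°, so E = Q + 6.7·(cos 9°, sin 9°) = (-37.98, 7.748). The tangent condition forces QE to be normal to EB, so EB runs along (−sin 9°, cos 9°); with |EB| = 36.7, B = (-43.72, 44.00). Then cos ∠LEB = EL·EB / (|EL||EB|), giving 130.5°.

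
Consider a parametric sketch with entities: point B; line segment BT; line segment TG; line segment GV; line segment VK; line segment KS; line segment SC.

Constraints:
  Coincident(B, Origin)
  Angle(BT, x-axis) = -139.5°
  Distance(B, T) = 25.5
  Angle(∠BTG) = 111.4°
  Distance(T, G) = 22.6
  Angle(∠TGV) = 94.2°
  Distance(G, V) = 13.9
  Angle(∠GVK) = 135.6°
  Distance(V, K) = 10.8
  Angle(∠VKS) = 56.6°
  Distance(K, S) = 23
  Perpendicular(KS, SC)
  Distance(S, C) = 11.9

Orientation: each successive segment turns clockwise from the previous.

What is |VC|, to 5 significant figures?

17.297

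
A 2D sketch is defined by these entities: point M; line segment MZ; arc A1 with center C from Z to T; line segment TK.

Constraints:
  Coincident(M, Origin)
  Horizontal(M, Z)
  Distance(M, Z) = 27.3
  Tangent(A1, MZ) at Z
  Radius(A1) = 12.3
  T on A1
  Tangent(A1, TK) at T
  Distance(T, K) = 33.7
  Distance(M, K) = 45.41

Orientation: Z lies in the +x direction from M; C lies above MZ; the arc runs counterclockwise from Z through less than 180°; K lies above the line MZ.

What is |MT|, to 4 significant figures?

41.53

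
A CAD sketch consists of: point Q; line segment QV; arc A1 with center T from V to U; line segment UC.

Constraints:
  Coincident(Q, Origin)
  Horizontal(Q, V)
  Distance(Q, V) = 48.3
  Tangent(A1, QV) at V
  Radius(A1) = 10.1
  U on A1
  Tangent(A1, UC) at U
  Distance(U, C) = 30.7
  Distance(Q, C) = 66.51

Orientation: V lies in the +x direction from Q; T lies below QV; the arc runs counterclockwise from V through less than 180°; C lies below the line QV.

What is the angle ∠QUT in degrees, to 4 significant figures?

136.5°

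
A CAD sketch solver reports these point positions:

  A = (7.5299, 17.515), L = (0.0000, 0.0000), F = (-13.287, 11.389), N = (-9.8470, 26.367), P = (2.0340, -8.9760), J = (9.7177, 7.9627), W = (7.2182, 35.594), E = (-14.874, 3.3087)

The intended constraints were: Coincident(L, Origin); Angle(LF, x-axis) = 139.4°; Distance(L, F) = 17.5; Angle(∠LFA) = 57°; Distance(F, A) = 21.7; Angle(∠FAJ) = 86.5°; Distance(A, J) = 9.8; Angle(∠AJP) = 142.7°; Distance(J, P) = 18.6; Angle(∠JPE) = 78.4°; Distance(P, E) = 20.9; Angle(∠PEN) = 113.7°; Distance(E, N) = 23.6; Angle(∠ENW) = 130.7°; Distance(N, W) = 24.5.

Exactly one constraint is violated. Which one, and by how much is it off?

Distance(N, W) = 24.5 — off by 5.10.

L = (0.00, 0.00) ✓; LF at 139.4° ✓; |LF| = 17.50 ✓; ∠LFA = 57.00° ✓; |FA| = 21.70 ✓; ∠FAJ = 86.50° ✓; |AJ| = 9.800 ✓; ∠AJP = 142.7° ✓; |JP| = 18.60 ✓; ∠JPE = 78.40° ✓; |PE| = 20.90 ✓; ∠PEN = 113.7° ✓; |EN| = 23.60 ✓; ∠ENW = 130.7° ✓; |NW| = 19.40 ✗.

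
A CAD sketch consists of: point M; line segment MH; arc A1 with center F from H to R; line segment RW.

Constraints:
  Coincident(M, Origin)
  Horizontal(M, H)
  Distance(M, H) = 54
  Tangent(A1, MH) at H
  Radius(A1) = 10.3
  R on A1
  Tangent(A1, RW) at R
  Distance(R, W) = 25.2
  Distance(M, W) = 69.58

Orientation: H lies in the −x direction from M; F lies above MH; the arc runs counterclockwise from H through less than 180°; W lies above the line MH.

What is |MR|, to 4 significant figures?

48.01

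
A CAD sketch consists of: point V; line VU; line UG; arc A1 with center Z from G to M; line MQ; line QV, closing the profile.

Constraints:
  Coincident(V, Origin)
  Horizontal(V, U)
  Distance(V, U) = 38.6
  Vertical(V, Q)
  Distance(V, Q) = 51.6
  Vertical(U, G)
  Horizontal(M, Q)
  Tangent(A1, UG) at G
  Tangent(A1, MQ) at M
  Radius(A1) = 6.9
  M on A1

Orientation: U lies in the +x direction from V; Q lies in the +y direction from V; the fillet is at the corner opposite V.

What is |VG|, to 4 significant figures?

59.06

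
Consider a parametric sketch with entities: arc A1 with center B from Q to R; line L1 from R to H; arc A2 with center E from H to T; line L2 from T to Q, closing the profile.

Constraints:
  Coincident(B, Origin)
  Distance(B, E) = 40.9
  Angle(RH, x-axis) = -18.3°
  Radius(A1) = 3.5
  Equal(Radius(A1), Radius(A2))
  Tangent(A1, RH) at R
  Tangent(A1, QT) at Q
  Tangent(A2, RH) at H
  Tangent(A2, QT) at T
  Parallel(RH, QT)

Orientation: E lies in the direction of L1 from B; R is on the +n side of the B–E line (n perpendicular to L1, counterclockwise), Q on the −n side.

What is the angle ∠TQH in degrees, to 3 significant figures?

9.71°

The slot axis is L1's direction at -18.3°, so u = (cos -18.3°, sin -18.3°) = (0.949, -0.314) and n = (−sin -18.3°, cos -18.3°) = (0.314, 0.949). B is at the origin and E lies 40.9 along u from B, so E = 40.9·u = (38.8, -12.8). Tangency of A1 to both parallel lines with radius 3.5 puts R and Q at B ± 3.5·n: R = (1.10, 3.32), Q = (-1.10, -3.32). Equal radii place H and T the same way about E: H = E + 3.5·n = (39.9, -9.52), T = E − 3.5·n = (37.7, -16.2). Then cos ∠TQH = QT·QH / (|QT||QH|), giving 9.71°.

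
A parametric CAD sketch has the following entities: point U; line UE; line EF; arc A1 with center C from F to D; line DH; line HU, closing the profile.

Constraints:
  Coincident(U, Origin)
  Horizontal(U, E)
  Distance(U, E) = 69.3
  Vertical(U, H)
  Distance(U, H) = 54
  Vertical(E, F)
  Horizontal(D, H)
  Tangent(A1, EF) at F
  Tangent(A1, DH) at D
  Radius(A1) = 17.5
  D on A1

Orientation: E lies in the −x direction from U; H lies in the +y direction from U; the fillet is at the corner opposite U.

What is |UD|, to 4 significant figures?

74.83

The virtual corner opposite U is at (-69.30, 54.00). Since A1 is tangent to EF there, CF ⟂ EF and A1 meets DH tangentially, so CD is at right angles to DH, with radius 17.5, so the center C sits 17.5 in from both sides at C = (-51.80, 36.50). That places the tangent points at F = (-69.30, 36.50) on EF and D = (-51.80, 54.00) on DH. Then |UD| = |D − U| = 74.83.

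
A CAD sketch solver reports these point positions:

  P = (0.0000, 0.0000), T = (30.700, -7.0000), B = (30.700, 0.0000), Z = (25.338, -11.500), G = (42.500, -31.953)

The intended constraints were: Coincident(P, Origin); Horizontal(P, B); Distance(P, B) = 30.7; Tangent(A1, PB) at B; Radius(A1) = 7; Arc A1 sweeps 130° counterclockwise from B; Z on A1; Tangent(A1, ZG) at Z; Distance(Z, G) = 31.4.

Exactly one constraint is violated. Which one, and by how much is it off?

Distance(Z, G) = 31.4 — off by 4.70.

P = (0.00, 0.00) ✓; P.y = 0.00, B.y = 0.00 ✓; |PB| = 30.70 ✓; ∠(TB, BP) = 90.00° ✓; |TB| = 7.000 ✓; bearing(T→Z) − bearing(T→B) = 130.0° ✓; |TZ| = 7.000 ✓; ∠(TZ, ZG) = 90.00° ✓; |ZG| = 26.70 ✗.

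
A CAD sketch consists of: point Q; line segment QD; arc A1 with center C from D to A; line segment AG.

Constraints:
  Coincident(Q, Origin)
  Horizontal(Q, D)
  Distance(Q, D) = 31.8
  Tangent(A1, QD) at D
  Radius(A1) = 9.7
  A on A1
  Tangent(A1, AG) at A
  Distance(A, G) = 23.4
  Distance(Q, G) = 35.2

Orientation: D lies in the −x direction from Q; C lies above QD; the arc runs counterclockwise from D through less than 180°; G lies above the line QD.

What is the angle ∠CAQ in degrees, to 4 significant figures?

173.0°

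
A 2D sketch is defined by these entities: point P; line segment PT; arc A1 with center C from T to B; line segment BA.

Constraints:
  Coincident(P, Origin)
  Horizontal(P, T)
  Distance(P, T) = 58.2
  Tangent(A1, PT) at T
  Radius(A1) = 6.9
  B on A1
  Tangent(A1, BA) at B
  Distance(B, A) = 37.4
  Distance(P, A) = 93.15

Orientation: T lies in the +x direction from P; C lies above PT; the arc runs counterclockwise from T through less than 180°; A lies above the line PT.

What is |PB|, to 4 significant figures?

63.44

Checks: ∠(CT, TP) = 90.00° ✓; |CT| = 6.900 ✓; |CB| = 6.900 ✓; ∠(CB, BA) = 90.00° ✓; |BA| = 37.40 ✓; |PA| = 93.15 ✓.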